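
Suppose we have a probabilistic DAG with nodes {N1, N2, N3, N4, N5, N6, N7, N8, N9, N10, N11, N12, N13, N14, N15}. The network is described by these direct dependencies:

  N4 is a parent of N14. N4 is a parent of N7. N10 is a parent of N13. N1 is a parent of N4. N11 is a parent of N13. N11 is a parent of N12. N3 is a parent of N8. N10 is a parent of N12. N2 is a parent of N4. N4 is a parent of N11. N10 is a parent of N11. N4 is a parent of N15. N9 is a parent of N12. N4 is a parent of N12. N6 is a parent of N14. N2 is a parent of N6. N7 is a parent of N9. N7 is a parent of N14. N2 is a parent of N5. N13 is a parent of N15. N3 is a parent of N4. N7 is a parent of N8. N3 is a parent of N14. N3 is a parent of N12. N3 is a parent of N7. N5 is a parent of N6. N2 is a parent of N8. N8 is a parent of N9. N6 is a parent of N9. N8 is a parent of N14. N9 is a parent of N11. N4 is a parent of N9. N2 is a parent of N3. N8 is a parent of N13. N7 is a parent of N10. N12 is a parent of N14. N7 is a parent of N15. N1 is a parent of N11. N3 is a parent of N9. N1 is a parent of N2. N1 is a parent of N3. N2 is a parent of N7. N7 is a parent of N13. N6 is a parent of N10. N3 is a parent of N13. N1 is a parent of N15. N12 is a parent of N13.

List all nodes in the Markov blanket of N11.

{N1, N3, N4, N7, N8, N9, N10, N12, N13}

The Markov blanket of a node is its parents, its children, and the other parents of its children.
Ch(N11) = {N12, N13}.
N11's parents: N1, N4, N9, N10.
For each child, the remaining parents (spouses of N11):
  N12: N3, N4, N9, N10
  N13: N3, N7, N8, N10, N12
Union: {N1, N4, N9, N10} ∪ {N12, N13} ∪ {N3, N4, N7, N8, N9, N10, N12} = {N1, N3, N4, N7, N8, N9, N10, N12, N13}.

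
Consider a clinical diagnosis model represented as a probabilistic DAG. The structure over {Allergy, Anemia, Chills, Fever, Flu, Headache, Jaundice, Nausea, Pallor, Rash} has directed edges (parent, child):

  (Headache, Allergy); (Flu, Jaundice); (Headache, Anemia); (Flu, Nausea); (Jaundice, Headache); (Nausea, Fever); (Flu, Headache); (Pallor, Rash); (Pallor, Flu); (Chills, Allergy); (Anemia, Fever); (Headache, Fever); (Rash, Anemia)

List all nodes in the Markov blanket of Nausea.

{Anemia, Fever, Flu, Headache}

A node's Markov blanket = Pa ∪ Ch ∪ (parents of Ch other than the node itself).
Nausea has parent Flu.
Children of Nausea: Fever.
Co-parents of Nausea (other parents of its children):
  Fever also has parents Anemia, Headache.
So the Markov blanket of Nausea is {Anemia, Fever, Flu, Headache}.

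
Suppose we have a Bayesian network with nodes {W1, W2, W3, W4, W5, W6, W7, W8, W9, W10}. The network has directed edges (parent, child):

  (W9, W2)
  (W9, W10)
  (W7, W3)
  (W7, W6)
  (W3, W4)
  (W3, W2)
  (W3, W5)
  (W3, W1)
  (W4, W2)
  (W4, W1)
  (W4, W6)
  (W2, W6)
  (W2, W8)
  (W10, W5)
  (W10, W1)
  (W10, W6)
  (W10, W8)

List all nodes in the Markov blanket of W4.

By definition, MB(W4) is built from W4's parents, W4's children, and the co-parents of W4.
W4's parents: W3.
Ch(W4) = {W1, W2, W6}.
Other parents of W4's children:
  W2: W3, W9
  W1: W3, W10
  W6: W2, W7, W10
Union: {W3} ∪ {W1, W2, W6} ∪ {W2, W3, W7, W9, W10} = {W1, W2, W3, W6, W7, W9, W10}.

{W1, W2, W3, W6, W7, W9, W10}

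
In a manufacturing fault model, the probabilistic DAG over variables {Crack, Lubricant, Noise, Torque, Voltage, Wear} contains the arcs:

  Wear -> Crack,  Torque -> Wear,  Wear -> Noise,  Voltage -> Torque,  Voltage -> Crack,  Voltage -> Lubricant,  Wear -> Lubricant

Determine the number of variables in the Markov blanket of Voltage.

Voltage has no parents.
Ch(Voltage) = {Crack, Lubricant, Torque}.
Other parents of Voltage's children:
  Torque: no additional parents.
  Crack also has parent Wear.
  Lubricant's other parent is Wear.
MB(Voltage) = {Crack, Lubricant, Torque, Wear}, which has 4 nodes.

4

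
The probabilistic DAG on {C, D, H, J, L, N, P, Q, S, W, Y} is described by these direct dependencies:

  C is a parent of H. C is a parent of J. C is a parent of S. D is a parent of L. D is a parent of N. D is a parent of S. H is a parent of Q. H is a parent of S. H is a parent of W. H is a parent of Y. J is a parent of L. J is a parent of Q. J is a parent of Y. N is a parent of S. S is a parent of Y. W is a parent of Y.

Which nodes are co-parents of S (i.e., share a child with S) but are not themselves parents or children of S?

{J, W}

Children of S: Y.
  Y also has parents H, J, W.
Excluding nodes already adjacent to S (C, D, H, N, Y), the co-parent-only contribution is {J, W}.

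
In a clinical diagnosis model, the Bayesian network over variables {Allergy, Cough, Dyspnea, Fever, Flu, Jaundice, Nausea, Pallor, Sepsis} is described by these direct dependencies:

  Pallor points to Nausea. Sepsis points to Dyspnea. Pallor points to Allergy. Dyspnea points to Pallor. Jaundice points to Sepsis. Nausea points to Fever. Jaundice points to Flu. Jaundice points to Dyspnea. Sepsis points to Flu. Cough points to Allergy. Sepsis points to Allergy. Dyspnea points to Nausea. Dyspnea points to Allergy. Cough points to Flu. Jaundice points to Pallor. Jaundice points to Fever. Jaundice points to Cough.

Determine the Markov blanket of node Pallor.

The Markov blanket of a node is its parents, its children, and the other parents of its children.
Pa(Pallor) = {Dyspnea, Jaundice}.
Pallor has children Allergy, Nausea.
Parents of each child, excluding Pallor:
  parents(Allergy) \ {Pallor} = {Cough, Dyspnea, Sepsis}.
  parents(Nausea) \ {Pallor} = {Dyspnea}.
Union: {Dyspnea, Jaundice} ∪ {Allergy, Nausea} ∪ {Cough, Dyspnea, Sepsis} = {Allergy, Cough, Dyspnea, Jaundice, Nausea, Sepsis}.

{Allergy, Cough, Dyspnea, Jaundice, Nausea, Sepsis}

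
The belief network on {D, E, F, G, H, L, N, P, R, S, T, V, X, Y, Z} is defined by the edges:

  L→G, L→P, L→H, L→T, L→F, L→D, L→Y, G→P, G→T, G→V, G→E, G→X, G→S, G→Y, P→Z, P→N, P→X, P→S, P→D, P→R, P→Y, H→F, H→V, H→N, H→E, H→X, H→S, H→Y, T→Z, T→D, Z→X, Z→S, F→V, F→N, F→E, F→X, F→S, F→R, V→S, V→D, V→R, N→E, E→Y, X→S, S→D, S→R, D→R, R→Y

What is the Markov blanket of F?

{D, E, G, H, L, N, P, R, S, V, X, Z}

By definition, MB(F) is built from F's parents, F's children, and the co-parents of F.
Children of F: E, N, R, S, V, X.
Parents of F: H, L.
Other parents of F's children:
  V's other parents are G, H.
  parents(N) \ {F} = {H, P}.
  E also has parents G, H, N.
  X also has parents G, H, P, Z.
  parents(S) \ {F} = {G, H, P, V, X, Z}.
  parents(R) \ {F} = {D, P, S, V}.
So the Markov blanket of F is {D, E, G, H, L, N, P, R, S, V, X, Z}.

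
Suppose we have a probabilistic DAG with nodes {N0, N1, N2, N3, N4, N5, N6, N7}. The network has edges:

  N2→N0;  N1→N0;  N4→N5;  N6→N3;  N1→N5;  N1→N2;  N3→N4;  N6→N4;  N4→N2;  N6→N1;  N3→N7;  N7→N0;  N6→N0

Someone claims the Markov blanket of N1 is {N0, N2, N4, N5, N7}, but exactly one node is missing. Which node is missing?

N6

Recall MB(v) = parents ∪ children ∪ spouses, where spouses are the other parents of v's children.
Parents of N1: N6.
Children of N1: N0, N2, N5.
Parents of each child, excluding N1:
  N5's other parent is N4.
  N2 also has parent N4.
  parents(N0) \ {N1} = {N2, N6, N7}.
MB(N1) = {N0, N2, N4, N5, N6, N7}.
Comparing with the claimed set, N6 is missing.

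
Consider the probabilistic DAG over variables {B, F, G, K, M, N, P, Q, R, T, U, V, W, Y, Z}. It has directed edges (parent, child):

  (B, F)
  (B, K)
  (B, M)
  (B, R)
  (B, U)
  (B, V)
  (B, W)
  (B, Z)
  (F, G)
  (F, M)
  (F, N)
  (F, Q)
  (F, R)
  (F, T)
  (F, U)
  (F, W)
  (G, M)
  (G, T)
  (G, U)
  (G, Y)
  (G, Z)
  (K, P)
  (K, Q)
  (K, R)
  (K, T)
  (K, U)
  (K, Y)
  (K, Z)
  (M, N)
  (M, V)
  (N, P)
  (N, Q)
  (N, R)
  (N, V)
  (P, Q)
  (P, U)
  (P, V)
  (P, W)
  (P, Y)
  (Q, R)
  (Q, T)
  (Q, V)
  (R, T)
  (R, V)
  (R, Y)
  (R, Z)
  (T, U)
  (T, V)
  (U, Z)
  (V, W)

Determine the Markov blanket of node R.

Recall MB(v) = parents ∪ children ∪ spouses, where spouses are the other parents of v's children.
Pa(R) = {B, F, K, N, Q}.
R has children T, V, Y, Z.
For each child, the remaining parents (spouses of R):
  T: F, G, K, Q
  V: B, M, N, P, Q, T
  Y: G, K, P
  Z: B, G, K, U
Taking the union gives {B, F, G, K, M, N, P, Q, T, U, V, Y, Z}.

{B, F, G, K, M, N, P, Q, T, U, V, Y, Z}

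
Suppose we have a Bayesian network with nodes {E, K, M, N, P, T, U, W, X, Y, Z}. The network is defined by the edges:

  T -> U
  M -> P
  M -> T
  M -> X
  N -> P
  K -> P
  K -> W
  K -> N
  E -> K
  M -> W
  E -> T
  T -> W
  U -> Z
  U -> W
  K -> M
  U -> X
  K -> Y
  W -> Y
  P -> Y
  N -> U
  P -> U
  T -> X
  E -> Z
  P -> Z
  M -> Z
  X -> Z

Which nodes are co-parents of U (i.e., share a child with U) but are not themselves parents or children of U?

Children of U: W, X, Z.
  W: K, M, T
  X: M, T
  Z: E, M, P, X
Excluding nodes already adjacent to U (N, P, T, W, X, Z), the co-parent-only contribution is {E, K, M}.

{E, K, M}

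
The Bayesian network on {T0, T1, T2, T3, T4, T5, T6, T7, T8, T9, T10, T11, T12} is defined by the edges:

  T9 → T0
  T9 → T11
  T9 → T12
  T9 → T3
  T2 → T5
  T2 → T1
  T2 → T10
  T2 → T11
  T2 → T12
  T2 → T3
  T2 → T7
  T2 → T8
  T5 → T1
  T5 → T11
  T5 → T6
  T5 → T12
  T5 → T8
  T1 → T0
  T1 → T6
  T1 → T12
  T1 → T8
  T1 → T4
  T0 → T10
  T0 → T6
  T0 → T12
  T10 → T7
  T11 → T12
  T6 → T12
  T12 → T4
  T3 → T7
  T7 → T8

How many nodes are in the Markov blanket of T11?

The Markov blanket of a node is its parents, its children, and the other parents of its children.
Pa(T11) = {T2, T5, T9}.
Ch(T11) = {T12}.
Other parents of T11's children:
  T12's other parents are T0, T1, T2, T5, T6, T9.
MB(T11) = {T0, T1, T2, T5, T6, T9, T12}, which has 7 nodes.

7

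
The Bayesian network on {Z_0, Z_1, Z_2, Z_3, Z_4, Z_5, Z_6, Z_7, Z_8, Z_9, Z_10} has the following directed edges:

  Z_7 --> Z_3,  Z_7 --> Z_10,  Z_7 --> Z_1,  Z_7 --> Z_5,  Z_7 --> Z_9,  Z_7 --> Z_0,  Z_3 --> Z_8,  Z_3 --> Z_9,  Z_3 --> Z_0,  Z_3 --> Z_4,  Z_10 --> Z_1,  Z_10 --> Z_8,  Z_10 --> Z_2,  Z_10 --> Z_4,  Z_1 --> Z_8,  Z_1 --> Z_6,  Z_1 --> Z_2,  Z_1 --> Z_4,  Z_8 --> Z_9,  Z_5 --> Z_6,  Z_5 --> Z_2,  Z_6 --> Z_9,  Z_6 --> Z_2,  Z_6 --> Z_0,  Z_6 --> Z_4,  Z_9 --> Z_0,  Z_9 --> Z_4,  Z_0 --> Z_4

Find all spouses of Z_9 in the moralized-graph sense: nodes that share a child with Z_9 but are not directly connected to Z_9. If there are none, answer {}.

Children of Z_9: Z_0, Z_4.
  parents(Z_0) \ {Z_9} = {Z_3, Z_6, Z_7}.
  Z_4's other parents are Z_0, Z_1, Z_3, Z_6, Z_10.
Excluding nodes already adjacent to Z_9 (Z_0, Z_3, Z_4, Z_6, Z_7, Z_8), the co-parent-only contribution is {Z_1, Z_10}.

{Z_1, Z_10}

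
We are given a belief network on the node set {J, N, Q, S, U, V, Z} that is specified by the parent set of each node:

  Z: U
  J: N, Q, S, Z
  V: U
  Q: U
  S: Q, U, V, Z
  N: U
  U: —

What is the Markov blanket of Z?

Z has parent U.
Ch(Z) = {J, S}.
Parents of each child, excluding Z:
  S's other parents are Q, U, V.
  J's other parents are N, Q, S.
MB(Z) = {J, N, Q, S, U, V}.

{J, N, Q, S, U, V}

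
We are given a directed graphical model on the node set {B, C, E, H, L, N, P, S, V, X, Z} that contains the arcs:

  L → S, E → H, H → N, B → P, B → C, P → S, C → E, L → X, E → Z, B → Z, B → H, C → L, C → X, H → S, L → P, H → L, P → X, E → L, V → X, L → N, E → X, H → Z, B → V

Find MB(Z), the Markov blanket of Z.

{B, E, H}

A node's Markov blanket = Pa ∪ Ch ∪ (parents of Ch other than the node itself).
Z's children: none.
Z has parents B, E, H.
With no children, Z has no spouses; the co-parent set is empty.
MB(Z) = {B, E, H}.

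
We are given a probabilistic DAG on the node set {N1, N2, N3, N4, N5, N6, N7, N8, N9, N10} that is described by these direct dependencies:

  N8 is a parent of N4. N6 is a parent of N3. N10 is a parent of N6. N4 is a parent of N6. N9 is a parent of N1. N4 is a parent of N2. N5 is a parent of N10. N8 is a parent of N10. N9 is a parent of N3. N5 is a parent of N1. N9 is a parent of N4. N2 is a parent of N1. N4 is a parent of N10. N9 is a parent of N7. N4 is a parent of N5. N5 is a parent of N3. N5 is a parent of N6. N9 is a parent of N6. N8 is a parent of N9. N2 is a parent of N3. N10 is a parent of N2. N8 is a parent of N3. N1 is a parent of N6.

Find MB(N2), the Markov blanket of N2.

N2 has parents N4, N10.
Children of N2: N1, N3.
Other parents of N2's children:
  N1's other parents are N5, N9.
  N3 also has parents N5, N6, N8, N9.
Union: {N4, N10} ∪ {N1, N3} ∪ {N5, N6, N8, N9} = {N1, N3, N4, N5, N6, N8, N9, N10}.

{N1, N3, N4, N5, N6, N8, N9, N10}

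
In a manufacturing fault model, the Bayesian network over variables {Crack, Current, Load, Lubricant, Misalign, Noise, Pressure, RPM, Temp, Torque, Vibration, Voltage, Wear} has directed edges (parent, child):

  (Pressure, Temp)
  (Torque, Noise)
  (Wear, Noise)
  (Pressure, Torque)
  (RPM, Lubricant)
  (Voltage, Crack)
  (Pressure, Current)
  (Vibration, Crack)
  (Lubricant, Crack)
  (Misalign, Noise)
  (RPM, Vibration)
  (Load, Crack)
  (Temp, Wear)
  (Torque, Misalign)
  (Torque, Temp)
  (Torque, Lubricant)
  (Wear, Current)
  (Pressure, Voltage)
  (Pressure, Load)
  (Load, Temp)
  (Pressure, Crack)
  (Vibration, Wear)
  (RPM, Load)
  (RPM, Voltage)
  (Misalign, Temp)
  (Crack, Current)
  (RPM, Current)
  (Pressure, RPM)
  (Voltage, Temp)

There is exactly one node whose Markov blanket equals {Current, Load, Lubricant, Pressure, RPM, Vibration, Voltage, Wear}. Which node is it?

Crack

The target node must have every member of {Current, Load, Lubricant, Pressure, RPM, Vibration, Voltage, Wear} as a parent, child, or co-parent, and no others.
Parents of Crack: Load, Lubricant, Pressure, Vibration, Voltage; children: Current; co-parents: Pressure, RPM, Wear.
These exactly cover the given set, so the node is Crack.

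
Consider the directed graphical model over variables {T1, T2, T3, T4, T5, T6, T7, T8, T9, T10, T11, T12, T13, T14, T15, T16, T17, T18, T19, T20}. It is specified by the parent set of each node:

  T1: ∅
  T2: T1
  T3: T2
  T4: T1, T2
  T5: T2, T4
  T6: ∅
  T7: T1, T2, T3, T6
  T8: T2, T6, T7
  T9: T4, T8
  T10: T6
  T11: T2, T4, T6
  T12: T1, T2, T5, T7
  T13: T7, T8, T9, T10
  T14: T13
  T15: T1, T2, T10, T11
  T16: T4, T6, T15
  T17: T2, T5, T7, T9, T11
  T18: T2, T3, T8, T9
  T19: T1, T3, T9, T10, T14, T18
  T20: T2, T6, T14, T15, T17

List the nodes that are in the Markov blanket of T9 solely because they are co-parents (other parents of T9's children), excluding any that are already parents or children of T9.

Children of T9: T13, T17, T18, T19.
  parents(T13) \ {T9} = {T7, T8, T10}.
  T17's other parents are T2, T5, T7, T11.
  T18 also has parents T2, T3, T8.
  T19 also has parents T1, T3, T10, T14, T18.
Excluding nodes already adjacent to T9 (T4, T8, T13, T17, T18, T19), the co-parent-only contribution is {T1, T2, T3, T5, T7, T10, T11, T14}.

{T1, T2, T3, T5, T7, T10, T11, T14}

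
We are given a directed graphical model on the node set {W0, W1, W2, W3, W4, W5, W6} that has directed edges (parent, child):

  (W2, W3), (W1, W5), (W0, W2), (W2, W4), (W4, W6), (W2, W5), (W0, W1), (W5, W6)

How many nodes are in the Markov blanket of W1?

3

A node's Markov blanket = Pa ∪ Ch ∪ (parents of Ch other than the node itself).
W1 has parent W0.
Ch(W1) = {W5}.
Co-parents of W1 (other parents of its children):
  W5: W2
MB(W1) = {W0, W2, W5}, which has 3 nodes.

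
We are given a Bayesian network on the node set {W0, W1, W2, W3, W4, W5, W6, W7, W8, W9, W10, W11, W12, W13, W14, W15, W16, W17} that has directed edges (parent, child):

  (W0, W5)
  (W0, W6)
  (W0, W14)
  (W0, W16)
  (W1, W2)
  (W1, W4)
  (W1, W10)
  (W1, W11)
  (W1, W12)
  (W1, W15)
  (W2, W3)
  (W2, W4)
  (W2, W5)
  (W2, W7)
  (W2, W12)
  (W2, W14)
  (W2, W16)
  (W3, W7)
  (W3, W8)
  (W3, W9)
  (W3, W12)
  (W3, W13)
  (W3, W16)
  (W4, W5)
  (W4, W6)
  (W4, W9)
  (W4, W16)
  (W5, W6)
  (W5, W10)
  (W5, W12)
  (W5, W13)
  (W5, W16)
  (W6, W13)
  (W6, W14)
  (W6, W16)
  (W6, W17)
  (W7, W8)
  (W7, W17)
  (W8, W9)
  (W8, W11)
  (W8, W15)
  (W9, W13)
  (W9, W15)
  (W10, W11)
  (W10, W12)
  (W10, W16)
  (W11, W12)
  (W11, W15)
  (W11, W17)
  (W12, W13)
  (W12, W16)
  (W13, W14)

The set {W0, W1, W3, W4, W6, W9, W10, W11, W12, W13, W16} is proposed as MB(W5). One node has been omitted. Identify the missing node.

W2

W5's children: W6, W10, W12, W13, W16.
W5 has parents W0, W2, W4.
Other parents of W5's children:
  W6: W0, W4
  W10: W1
  W12: W1, W2, W3, W10, W11
  W13: W3, W6, W9, W12
  W16: W0, W2, W3, W4, W6, W10, W12
MB(W5) = {W0, W1, W2, W3, W4, W6, W9, W10, W11, W12, W13, W16}.
Comparing with the claimed set, W2 is missing.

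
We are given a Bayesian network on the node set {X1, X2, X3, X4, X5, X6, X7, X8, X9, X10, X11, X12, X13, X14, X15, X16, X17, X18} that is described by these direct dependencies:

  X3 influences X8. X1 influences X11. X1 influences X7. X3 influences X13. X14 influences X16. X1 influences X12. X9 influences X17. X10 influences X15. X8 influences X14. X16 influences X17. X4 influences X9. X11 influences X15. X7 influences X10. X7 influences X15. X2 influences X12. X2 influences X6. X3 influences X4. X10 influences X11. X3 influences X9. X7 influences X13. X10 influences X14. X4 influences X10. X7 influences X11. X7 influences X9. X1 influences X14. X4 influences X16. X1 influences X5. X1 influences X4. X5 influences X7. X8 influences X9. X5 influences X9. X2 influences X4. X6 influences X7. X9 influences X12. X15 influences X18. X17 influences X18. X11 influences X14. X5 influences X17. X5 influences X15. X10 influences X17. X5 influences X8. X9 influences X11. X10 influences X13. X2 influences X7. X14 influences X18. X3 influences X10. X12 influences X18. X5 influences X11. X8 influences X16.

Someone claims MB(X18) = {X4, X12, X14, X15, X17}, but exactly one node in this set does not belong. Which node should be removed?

X4

Recall MB(v) = parents ∪ children ∪ spouses, where spouses are the other parents of v's children.
X18's parents: X12, X14, X15, X17.
Children of X18: none.
X18 has no children, so there are no co-parents.
MB(X18) = {X12, X14, X15, X17}.
X4 is neither a parent, child, nor co-parent of X18, so it does not belong.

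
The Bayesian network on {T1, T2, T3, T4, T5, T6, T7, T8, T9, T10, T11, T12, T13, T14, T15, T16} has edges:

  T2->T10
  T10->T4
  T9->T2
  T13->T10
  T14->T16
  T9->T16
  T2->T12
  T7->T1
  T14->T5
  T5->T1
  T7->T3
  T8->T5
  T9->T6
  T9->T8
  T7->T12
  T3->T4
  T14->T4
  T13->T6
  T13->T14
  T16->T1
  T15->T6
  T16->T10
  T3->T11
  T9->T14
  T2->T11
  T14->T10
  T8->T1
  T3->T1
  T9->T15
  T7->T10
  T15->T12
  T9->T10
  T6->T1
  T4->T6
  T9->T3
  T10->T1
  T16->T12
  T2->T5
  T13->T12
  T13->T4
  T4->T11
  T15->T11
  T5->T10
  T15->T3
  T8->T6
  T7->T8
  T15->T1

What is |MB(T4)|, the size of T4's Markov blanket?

10

By definition, MB(T4) is built from T4's parents, T4's children, and the co-parents of T4.
T4's parents: T3, T10, T13, T14.
T4's children: T6, T11.
Co-parents of T4 (other parents of its children):
  T6: T8, T9, T13, T15
  T11: T2, T3, T15
MB(T4) = {T2, T3, T6, T8, T9, T10, T11, T13, T14, T15}, which has 10 nodes.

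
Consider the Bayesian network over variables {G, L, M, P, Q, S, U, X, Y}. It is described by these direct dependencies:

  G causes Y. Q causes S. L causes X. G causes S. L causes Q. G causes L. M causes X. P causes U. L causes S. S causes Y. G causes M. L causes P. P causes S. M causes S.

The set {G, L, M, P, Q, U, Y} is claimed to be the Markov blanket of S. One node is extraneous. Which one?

S's children: Y.
S's parents: G, L, M, P, Q.
Co-parents of S (other parents of its children):
  Y also has parent G.
MB(S) = {G, L, M, P, Q, Y}.
U is neither a parent, child, nor co-parent of S, so it does not belong.

U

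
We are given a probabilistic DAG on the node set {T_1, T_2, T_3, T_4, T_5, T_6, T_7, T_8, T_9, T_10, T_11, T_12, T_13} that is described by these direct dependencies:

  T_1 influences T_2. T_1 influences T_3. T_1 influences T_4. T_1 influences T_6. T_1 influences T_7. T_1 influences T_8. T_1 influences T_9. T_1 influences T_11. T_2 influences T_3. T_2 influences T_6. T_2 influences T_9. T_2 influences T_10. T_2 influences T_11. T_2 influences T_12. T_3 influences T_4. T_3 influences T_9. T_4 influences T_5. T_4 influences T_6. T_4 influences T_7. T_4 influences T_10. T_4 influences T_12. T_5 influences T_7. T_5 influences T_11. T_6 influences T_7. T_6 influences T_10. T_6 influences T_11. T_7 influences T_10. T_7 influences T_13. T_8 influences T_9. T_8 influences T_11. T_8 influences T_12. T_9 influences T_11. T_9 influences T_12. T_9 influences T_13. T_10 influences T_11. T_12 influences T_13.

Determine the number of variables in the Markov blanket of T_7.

Parents of T_7: T_1, T_4, T_5, T_6.
Ch(T_7) = {T_10, T_13}.
Parents of each child, excluding T_7:
  T_10: T_2, T_4, T_6
  T_13: T_9, T_12
MB(T_7) = {T_1, T_2, T_4, T_5, T_6, T_9, T_10, T_12, T_13}, which has 9 nodes.

9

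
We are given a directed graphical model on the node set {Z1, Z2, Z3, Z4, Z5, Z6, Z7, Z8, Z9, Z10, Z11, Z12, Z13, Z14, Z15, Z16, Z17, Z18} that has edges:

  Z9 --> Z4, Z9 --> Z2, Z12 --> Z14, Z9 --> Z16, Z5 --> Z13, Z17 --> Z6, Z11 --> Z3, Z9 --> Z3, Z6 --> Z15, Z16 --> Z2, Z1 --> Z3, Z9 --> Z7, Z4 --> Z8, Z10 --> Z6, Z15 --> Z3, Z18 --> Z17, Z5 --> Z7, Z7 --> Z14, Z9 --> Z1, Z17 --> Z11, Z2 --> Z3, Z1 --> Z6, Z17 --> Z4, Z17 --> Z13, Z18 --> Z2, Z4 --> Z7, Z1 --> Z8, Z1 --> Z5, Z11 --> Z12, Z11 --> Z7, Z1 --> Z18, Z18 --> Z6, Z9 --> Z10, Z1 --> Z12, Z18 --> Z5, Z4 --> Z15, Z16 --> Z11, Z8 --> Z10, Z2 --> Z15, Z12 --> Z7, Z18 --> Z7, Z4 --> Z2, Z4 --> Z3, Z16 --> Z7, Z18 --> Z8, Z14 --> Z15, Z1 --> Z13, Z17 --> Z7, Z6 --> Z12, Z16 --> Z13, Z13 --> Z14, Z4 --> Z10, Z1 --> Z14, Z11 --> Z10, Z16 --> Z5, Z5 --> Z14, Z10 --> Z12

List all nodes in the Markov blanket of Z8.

{Z1, Z4, Z9, Z10, Z11, Z18}

The Markov blanket of a node is its parents, its children, and the other parents of its children.
Children of Z8: Z10.
Z8's parents: Z1, Z4, Z18.
Parents of each child, excluding Z8:
  parents(Z10) \ {Z8} = {Z4, Z9, Z11}.
Taking the union gives {Z1, Z4, Z9, Z10, Z11, Z18}.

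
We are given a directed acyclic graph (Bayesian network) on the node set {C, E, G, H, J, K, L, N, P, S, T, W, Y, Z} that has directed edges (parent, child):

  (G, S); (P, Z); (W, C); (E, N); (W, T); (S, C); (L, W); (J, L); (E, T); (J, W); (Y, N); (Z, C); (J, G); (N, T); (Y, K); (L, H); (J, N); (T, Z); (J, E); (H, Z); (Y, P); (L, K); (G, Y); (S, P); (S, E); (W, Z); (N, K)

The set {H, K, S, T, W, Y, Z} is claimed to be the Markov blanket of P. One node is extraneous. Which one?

Ch(P) = {Z}.
P's parents: S, Y.
Other parents of P's children:
  Z: H, T, W
MB(P) = {H, S, T, W, Y, Z}.
K is neither a parent, child, nor co-parent of P, so it does not belong.

K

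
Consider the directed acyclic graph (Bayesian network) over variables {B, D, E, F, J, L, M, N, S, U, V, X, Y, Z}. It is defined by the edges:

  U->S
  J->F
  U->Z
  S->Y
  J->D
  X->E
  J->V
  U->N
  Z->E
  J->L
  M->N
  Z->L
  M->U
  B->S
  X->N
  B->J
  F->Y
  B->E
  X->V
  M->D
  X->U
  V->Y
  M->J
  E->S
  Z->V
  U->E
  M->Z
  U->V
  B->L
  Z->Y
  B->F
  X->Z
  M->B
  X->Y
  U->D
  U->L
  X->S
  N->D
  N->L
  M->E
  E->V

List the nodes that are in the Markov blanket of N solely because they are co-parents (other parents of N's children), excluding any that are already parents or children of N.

{B, J, Z}

Children of N: D, L.
  D also has parents J, M, U.
  L also has parents B, J, U, Z.
Excluding nodes already adjacent to N (D, L, M, U, X), the co-parent-only contribution is {B, J, Z}.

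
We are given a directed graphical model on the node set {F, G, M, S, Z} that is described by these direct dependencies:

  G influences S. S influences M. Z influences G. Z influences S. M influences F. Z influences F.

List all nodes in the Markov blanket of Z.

A node's Markov blanket = Pa ∪ Ch ∪ (parents of Ch other than the node itself).
Z's parents: none.
Ch(Z) = {F, G, S}.
Other parents of Z's children:
  G has no other parent.
  S also has parent G.
  F's other parent is M.
So the Markov blanket of Z is {F, G, M, S}.

{F, G, M, S}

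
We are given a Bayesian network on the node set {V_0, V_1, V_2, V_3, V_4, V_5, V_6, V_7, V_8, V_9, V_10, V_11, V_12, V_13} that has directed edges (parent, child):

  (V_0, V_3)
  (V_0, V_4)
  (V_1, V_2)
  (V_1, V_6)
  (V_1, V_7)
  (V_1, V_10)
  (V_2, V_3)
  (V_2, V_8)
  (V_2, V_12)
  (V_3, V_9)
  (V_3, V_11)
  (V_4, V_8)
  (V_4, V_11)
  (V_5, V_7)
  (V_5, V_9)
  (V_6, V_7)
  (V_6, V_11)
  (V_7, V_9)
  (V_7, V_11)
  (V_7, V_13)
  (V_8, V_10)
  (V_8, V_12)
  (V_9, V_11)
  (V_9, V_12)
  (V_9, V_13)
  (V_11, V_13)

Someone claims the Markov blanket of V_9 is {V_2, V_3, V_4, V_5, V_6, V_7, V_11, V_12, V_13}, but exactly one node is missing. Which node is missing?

V_8

V_9 has children V_11, V_12, V_13.
Parents of V_9: V_3, V_5, V_7.
For each child, the remaining parents (spouses of V_9):
  V_11 also has parents V_3, V_4, V_6, V_7.
  parents(V_12) \ {V_9} = {V_2, V_8}.
  V_13 also has parents V_7, V_11.
MB(V_9) = {V_2, V_3, V_4, V_5, V_6, V_7, V_8, V_11, V_12, V_13}.
Comparing with the claimed set, V_8 is missing.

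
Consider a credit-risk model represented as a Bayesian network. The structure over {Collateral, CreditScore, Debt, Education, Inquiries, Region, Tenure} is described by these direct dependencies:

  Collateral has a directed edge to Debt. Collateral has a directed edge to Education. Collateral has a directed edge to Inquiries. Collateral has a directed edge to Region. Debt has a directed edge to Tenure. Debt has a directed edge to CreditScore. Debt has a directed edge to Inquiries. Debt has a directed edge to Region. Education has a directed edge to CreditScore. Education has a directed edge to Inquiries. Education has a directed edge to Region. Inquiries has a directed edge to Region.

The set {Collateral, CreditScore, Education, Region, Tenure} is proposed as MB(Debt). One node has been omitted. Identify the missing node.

Inquiries

By definition, MB(Debt) is built from Debt's parents, Debt's children, and the co-parents of Debt.
Debt has parent Collateral.
Debt's children: CreditScore, Inquiries, Region, Tenure.
Parents of each child, excluding Debt:
  Tenure: —
  CreditScore: Education
  Inquiries: Collateral, Education
  Region: Collateral, Education, Inquiries
MB(Debt) = {Collateral, CreditScore, Education, Inquiries, Region, Tenure}.
Comparing with the claimed set, Inquiries is missing.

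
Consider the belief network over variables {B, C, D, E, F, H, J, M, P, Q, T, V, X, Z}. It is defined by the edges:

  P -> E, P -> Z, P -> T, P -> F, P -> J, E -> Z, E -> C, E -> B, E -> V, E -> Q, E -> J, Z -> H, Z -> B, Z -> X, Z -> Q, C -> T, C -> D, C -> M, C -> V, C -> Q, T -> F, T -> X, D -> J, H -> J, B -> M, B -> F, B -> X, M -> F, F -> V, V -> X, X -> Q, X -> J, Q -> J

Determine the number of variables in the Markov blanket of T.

8

Parents of T: C, P.
T's children: F, X.
For each child, the remaining parents (spouses of T):
  F's other parents are B, M, P.
  X's other parents are B, V, Z.
MB(T) = {B, C, F, M, P, V, X, Z}, which has 8 nodes.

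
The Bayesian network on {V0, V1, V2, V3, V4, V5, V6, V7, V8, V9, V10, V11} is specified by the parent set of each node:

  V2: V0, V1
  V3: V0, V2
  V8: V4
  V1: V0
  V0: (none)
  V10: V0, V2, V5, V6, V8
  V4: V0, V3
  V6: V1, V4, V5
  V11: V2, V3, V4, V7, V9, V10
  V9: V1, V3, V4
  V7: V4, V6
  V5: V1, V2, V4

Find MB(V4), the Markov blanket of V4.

By definition, MB(V4) is built from V4's parents, V4's children, and the co-parents of V4.
Parents of V4: V0, V3.
Children of V4: V5, V6, V7, V8, V9, V11.
Parents of each child, excluding V4:
  parents(V5) \ {V4} = {V1, V2}.
  V6's other parents are V1, V5.
  V7's other parent is V6.
  V8 has no other parent.
  parents(V9) \ {V4} = {V1, V3}.
  parents(V11) \ {V4} = {V2, V3, V7, V9, V10}.
Taking the union gives {V0, V1, V2, V3, V5, V6, V7, V8, V9, V10, V11}.

{V0, V1, V2, V3, V5, V6, V7, V8, V9, V10, V11}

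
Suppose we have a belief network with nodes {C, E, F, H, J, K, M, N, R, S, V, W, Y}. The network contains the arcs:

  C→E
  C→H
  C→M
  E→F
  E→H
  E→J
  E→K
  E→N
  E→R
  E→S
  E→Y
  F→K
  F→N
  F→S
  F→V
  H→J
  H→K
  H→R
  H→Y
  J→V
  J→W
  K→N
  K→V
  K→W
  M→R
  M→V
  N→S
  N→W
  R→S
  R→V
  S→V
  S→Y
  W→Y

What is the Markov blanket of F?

F has parent E.
F has children K, N, S, V.
Other parents of F's children:
  K: E, H
  N: E, K
  S: E, N, R
  V: J, K, M, R, S
Union: {E} ∪ {K, N, S, V} ∪ {E, H, J, K, M, N, R, S} = {E, H, J, K, M, N, R, S, V}.

{E, H, J, K, M, N, R, S, V}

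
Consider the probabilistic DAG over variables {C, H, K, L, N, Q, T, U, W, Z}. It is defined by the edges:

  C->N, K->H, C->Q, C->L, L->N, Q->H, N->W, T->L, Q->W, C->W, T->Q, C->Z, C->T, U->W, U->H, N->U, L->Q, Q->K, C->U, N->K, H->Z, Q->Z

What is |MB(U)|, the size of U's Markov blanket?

U's children: H, W.
U has parents C, N.
Co-parents of U (other parents of its children):
  W: C, N, Q
  H: K, Q
MB(U) = {C, H, K, N, Q, W}, which has 6 nodes.

6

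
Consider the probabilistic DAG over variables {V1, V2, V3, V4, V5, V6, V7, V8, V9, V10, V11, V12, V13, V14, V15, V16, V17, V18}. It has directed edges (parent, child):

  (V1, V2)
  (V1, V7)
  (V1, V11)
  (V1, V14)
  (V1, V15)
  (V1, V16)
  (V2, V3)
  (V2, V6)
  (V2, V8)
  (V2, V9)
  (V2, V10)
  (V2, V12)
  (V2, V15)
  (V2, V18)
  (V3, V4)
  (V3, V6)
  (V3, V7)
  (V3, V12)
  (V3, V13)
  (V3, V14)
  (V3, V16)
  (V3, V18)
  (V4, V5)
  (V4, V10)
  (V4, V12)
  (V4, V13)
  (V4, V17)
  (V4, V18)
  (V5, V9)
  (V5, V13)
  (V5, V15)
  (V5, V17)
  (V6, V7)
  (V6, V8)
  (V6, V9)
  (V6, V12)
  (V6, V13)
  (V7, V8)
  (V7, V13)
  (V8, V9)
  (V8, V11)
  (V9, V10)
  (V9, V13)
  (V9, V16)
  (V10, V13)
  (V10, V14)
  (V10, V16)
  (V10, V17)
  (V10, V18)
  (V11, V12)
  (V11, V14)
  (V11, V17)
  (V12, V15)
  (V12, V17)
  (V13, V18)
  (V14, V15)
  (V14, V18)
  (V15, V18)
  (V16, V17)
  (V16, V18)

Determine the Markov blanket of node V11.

The Markov blanket of a node is its parents, its children, and the other parents of its children.
Parents of V11: V1, V8.
Children of V11: V12, V14, V17.
Co-parents of V11 (other parents of its children):
  V12's other parents are V2, V3, V4, V6.
  V14's other parents are V1, V3, V10.
  parents(V17) \ {V11} = {V4, V5, V10, V12, V16}.
Taking the union gives {V1, V2, V3, V4, V5, V6, V8, V10, V12, V14, V16, V17}.

{V1, V2, V3, V4, V5, V6, V8, V10, V12, V14, V16, V17}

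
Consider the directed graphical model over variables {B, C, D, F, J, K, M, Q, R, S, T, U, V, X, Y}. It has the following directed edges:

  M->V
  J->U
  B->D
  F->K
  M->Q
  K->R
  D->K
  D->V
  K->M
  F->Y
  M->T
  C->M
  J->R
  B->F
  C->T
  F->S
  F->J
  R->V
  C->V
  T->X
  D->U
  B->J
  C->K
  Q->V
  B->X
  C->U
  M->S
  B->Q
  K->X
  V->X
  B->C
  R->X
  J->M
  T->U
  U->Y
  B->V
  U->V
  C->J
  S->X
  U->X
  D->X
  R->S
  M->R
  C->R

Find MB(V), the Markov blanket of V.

Pa(V) = {B, C, D, M, Q, R, U}.
V has child X.
Parents of each child, excluding V:
  parents(X) \ {V} = {B, D, K, R, S, T, U}.
Taking the union gives {B, C, D, K, M, Q, R, S, T, U, X}.

{B, C, D, K, M, Q, R, S, T, U, X}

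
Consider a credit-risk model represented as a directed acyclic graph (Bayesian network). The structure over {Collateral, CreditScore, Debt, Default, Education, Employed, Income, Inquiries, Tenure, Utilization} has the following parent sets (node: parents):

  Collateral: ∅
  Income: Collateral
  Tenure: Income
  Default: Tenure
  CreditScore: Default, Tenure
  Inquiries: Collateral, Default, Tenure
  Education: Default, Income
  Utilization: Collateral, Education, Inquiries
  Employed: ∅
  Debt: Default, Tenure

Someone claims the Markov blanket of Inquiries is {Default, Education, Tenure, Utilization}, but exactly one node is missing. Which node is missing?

By definition, MB(Inquiries) is built from Inquiries's parents, Inquiries's children, and the co-parents of Inquiries.
Children of Inquiries: Utilization.
Pa(Inquiries) = {Collateral, Default, Tenure}.
Other parents of Inquiries's children:
  parents(Utilization) \ {Inquiries} = {Collateral, Education}.
MB(Inquiries) = {Collateral, Default, Education, Tenure, Utilization}.
Comparing with the claimed set, Collateral is missing.

Collateral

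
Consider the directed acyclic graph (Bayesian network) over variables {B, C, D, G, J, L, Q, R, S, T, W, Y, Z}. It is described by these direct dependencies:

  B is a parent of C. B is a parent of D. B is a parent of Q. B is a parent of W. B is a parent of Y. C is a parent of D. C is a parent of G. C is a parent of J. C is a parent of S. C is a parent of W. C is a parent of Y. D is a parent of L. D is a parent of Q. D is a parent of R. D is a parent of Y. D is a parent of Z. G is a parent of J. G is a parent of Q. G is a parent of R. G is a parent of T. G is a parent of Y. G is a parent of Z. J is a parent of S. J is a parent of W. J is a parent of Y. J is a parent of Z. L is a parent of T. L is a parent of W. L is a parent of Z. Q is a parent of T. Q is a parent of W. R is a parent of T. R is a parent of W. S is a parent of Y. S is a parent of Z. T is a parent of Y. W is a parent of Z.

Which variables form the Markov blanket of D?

By definition, MB(D) is built from D's parents, D's children, and the co-parents of D.
Children of D: L, Q, R, Y, Z.
Pa(D) = {B, C}.
For each child, the remaining parents (spouses of D):
  L has no other parent.
  parents(Q) \ {D} = {B, G}.
  parents(R) \ {D} = {G}.
  Y's other parents are B, C, G, J, S, T.
  Z also has parents G, J, L, S, W.
So the Markov blanket of D is {B, C, G, J, L, Q, R, S, T, W, Y, Z}.

{B, C, G, J, L, Q, R, S, T, W, Y, Z}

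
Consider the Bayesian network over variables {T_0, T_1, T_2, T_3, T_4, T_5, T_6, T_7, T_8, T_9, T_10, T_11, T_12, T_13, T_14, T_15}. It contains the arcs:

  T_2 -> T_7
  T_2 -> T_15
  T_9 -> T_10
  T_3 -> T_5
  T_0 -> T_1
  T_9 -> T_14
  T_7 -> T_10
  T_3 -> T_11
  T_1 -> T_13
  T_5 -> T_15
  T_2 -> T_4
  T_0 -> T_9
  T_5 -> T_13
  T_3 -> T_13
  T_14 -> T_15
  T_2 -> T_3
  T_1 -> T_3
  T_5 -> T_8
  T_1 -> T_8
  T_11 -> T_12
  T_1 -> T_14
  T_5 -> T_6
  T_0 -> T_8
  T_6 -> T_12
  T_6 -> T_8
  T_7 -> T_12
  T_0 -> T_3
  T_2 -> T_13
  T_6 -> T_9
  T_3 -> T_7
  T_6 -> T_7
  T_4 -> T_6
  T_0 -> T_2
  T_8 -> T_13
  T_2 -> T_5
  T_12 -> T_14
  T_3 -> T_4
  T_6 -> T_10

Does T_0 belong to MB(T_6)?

T_0 is a co-parent of T_6: both are parents of T_8, T_9.
So T_0 ∈ MB(T_6).

Yes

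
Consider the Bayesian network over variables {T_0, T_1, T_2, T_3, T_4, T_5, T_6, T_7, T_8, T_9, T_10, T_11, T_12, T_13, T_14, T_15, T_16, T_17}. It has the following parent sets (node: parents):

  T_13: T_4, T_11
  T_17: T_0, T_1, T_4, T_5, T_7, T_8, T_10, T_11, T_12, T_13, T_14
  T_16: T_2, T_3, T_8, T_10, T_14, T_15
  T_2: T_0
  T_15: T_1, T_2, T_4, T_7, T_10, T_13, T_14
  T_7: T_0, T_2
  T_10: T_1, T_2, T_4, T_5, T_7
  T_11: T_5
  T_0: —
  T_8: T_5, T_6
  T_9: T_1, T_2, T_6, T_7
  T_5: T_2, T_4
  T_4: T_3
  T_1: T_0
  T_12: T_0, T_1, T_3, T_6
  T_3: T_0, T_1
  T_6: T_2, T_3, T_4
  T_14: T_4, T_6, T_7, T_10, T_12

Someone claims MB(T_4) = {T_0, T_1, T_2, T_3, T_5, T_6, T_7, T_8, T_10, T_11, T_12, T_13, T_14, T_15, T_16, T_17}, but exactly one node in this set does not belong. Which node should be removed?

By definition, MB(T_4) is built from T_4's parents, T_4's children, and the co-parents of T_4.
Children of T_4: T_5, T_6, T_10, T_13, T_14, T_15, T_17.
Pa(T_4) = {T_3}.
For each child, the remaining parents (spouses of T_4):
  T_5: T_2
  T_6: T_2, T_3
  T_10: T_1, T_2, T_5, T_7
  T_13: T_11
  T_14: T_6, T_7, T_10, T_12
  T_15: T_1, T_2, T_7, T_10, T_13, T_14
  T_17: T_0, T_1, T_5, T_7, T_8, T_10, T_11, T_12, T_13, T_14
MB(T_4) = {T_0, T_1, T_2, T_3, T_5, T_6, T_7, T_8, T_10, T_11, T_12, T_13, T_14, T_15, T_17}.
T_16 is neither a parent, child, nor co-parent of T_4, so it does not belong.

T_16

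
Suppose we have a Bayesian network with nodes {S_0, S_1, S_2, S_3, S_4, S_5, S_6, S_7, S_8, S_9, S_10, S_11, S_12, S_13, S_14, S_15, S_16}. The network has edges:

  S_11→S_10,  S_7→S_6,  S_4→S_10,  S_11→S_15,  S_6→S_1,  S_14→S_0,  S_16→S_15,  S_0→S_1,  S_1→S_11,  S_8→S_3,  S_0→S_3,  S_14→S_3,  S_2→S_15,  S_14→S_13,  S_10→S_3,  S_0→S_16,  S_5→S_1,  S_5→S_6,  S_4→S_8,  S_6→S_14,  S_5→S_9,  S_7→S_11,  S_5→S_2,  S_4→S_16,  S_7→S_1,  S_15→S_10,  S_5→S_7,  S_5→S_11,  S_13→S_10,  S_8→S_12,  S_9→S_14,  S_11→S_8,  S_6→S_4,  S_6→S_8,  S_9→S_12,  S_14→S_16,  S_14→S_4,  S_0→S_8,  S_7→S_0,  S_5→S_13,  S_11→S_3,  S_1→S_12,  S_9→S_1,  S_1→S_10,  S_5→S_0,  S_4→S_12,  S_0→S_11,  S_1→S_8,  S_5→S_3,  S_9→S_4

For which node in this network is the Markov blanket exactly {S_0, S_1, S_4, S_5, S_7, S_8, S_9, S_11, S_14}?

S_6

The target node must have every member of {S_0, S_1, S_4, S_5, S_7, S_8, S_9, S_11, S_14} as a parent, child, or co-parent, and no others.
Parents of S_6: S_5, S_7; children: S_1, S_4, S_8, S_14; co-parents: S_0, S_1, S_4, S_5, S_7, S_9, S_11, S_14.
These exactly cover the given set, so the node is S_6.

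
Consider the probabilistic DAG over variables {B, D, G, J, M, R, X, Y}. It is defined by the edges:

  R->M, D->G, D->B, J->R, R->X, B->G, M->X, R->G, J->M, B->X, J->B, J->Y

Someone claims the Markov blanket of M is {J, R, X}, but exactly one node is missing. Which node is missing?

Parents of M: J, R.
Children of M: X.
Other parents of M's children:
  X: B, R
MB(M) = {B, J, R, X}.
Comparing with the claimed set, B is missing.

B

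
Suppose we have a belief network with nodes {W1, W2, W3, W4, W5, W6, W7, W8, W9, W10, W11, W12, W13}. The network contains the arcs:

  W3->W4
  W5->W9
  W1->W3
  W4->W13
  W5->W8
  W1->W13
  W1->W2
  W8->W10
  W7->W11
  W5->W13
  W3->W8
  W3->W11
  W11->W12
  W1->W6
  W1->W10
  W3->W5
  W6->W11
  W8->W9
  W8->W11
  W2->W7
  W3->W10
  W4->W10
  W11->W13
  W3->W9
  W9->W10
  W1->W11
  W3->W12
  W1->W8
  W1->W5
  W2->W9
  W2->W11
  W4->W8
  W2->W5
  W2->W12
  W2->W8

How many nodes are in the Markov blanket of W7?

6

Recall MB(v) = parents ∪ children ∪ spouses, where spouses are the other parents of v's children.
W7's children: W11.
Parents of W7: W2.
Parents of each child, excluding W7:
  W11: W1, W2, W3, W6, W8
MB(W7) = {W1, W2, W3, W6, W8, W11}, which has 6 nodes.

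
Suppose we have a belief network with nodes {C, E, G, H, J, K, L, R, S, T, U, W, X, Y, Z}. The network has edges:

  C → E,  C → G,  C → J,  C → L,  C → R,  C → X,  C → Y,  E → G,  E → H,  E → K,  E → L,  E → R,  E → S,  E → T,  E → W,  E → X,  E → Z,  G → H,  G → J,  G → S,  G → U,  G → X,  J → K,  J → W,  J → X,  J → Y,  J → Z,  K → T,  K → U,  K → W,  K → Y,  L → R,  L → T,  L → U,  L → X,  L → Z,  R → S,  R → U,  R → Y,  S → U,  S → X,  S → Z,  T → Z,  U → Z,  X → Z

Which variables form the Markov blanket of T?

{E, J, K, L, S, U, X, Z}

T's children: Z.
T's parents: E, K, L.
Parents of each child, excluding T:
  Z also has parents E, J, L, S, U, X.
So the Markov blanket of T is {E, J, K, L, S, U, X, Z}.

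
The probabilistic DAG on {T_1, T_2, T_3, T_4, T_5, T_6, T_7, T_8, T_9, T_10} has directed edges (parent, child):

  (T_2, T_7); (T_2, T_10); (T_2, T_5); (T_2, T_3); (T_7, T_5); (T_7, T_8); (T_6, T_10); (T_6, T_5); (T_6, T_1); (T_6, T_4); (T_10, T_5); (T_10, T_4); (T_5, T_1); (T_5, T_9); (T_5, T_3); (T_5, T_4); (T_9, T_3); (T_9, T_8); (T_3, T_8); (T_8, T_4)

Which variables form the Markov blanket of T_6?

{T_1, T_2, T_4, T_5, T_7, T_8, T_10}

T_6's parents: none.
T_6 has children T_1, T_4, T_5, T_10.
Parents of each child, excluding T_6:
  T_10 also has parent T_2.
  T_5's other parents are T_2, T_7, T_10.
  T_1 also has parent T_5.
  parents(T_4) \ {T_6} = {T_5, T_8, T_10}.
MB(T_6) = {T_1, T_2, T_4, T_5, T_7, T_8, T_10}.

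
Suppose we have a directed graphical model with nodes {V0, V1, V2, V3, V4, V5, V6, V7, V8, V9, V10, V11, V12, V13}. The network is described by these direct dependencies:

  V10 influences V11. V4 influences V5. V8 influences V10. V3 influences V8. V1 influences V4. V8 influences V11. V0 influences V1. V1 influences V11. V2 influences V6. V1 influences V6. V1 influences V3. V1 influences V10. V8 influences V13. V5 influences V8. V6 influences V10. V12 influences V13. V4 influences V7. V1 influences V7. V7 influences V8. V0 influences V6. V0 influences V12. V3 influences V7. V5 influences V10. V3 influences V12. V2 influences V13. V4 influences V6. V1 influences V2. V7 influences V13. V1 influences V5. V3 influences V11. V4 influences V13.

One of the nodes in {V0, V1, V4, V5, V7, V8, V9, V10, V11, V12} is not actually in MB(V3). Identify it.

Parents of V3: V1.
V3 has children V7, V8, V11, V12.
For each child, the remaining parents (spouses of V3):
  V7: V1, V4
  V8: V5, V7
  V11: V1, V8, V10
  V12: V0
MB(V3) = {V0, V1, V4, V5, V7, V8, V10, V11, V12}.
V9 is neither a parent, child, nor co-parent of V3, so it does not belong.

V9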